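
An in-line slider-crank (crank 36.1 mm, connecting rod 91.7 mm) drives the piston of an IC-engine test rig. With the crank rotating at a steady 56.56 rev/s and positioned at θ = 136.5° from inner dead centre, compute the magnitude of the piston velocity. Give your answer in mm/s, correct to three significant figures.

6210

ω = 2π·56.6 = 355.4 rad/s
For an in-line slider-crank, x = r cosθ + √(L² − r² sin²θ), so v = −rω sinθ·[1 + r cosθ/√(L² − r² sin²θ)].
With r = 0.0361 m, L = 0.0917 m, θ = 136.5°: √(L² − r² sin²θ) = 0.088269 m.
v = −0.0361·355.4·0.68835·[1 + 0.0361·-0.72537/0.088269] = -6.2112 m/s.
|v| = 6.2112 m/s = 6211.2 mm/s.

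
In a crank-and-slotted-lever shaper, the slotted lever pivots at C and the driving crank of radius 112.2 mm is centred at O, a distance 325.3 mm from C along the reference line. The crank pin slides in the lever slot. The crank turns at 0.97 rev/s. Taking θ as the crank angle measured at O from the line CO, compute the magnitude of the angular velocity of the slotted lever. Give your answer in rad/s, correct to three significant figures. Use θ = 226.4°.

1.13

ω = 6.095 rad/s (from 0.97 rev/s).
Crank pin A relative to C: A = (d + r cosθ, r sinθ); lever angle φ = atan2(r sinθ, d + r cosθ).
Differentiating tanφ: φ̇ = rω(d cosθ + r)/(d² + r² + 2dr cosθ).
d² + r² + 2dr cosθ = |CA|² = 0.0680686 m²;  d cosθ + r = -0.11213 m.
|ω_lever| = |0.1122·6.095·-0.11213| / 0.0680686 = 1.1265 rad/s.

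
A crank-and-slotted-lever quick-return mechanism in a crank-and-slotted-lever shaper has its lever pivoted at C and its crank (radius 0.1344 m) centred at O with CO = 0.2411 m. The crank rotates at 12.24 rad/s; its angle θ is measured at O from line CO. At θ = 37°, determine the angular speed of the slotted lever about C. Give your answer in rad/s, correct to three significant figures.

4.20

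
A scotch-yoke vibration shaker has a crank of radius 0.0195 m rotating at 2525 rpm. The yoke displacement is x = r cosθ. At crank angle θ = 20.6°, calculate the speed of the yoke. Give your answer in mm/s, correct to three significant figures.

ω = 264.4 rad/s (from 2525 rpm).
x = r cosθ ⇒ ẋ = −rω sinθ.
|v| = rω|sinθ| = 0.0195·264.4·|sin 20.6°| = 1.8141 m/s = 1814.1 mm/s.

1810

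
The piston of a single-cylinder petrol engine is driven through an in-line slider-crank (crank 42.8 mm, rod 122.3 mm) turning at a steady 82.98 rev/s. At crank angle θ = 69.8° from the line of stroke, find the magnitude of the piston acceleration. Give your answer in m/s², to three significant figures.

ω = 2π·83 = 521.4 rad/s
x(θ) = r cosθ + √(L² − r² sin²θ); with ω constant, a = ω²·d²x/dθ².
d²x/dθ² = −r cosθ − r²(cos2θ)/√u − r⁴ sin²2θ/(4u^{3/2}),  u = L² − r² sin²θ = 0.0133439 m².
Substituting r = 0.0428 m, L = 0.1223 m, θ = 69.8°: d²x/dθ² = -0.0029309 m.
a = ω²·d²x/dθ² = (521.4)²·(-0.0029309) = -796.74 m/s²;  |a| = 796.74 m/s².

797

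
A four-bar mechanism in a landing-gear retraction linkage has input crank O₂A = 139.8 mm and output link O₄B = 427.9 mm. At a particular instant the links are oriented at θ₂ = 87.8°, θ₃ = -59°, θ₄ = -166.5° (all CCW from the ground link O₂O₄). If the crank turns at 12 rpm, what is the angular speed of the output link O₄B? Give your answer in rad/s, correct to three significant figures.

0.236

ω₂ = 1.257 rad/s (from 12 rpm).
Differentiating the loop-closure r₂e^{iθ₂}+r₃e^{iθ₃}=r₁+r₄e^{iθ₄} gives r₂ω₂e^{iθ₂}+r₃ω₃e^{iθ₃}=r₄ω₄e^{iθ₄}.
Eliminating the other unknown: ω₄ = r₂ω₂ sin(θ₂−θ₃) / [r₄ sin(θ₄−θ₃)].
Numerator sine = +0.54756; denominator sine = -0.95372.
Result = 0.1398·1.257·(+0.54756) / (0.4279·(-0.95372)) = -0.23572 rad/s; magnitude 0.23572 rad/s.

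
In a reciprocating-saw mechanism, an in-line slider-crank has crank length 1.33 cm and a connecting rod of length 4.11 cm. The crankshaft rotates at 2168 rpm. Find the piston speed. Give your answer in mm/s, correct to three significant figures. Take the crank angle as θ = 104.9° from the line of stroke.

ω = 2π·2168/60 = 227 rad/s
For an in-line slider-crank, x = r cosθ + √(L² − r² sin²θ), so v = −rω sinθ·[1 + r cosθ/√(L² − r² sin²θ)].
With r = 0.0133 m, L = 0.0411 m, θ = 104.9°: √(L² − r² sin²θ) = 0.039039 m.
v = −0.0133·227·0.96638·[1 + 0.0133·-0.25713/0.039039] = -2.6624 m/s.
|v| = 2.6624 m/s = 2662.4 mm/s.

2660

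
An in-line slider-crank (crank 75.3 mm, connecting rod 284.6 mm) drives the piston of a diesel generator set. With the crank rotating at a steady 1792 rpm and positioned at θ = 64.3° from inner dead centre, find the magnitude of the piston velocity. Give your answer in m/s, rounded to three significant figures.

14.2

ω = 2π·1792/60 = 187.7 rad/s
For an in-line slider-crank, x = r cosθ + √(L² − r² sin²θ), so v = −rω sinθ·[1 + r cosθ/√(L² − r² sin²θ)].
With r = 0.0753 m, L = 0.2846 m, θ = 64.3°: √(L² − r² sin²θ) = 0.27639 m.
v = −0.0753·187.7·0.90108·[1 + 0.0753·0.43366/0.27639] = -14.237 m/s.
|v| = 14.237 m/s.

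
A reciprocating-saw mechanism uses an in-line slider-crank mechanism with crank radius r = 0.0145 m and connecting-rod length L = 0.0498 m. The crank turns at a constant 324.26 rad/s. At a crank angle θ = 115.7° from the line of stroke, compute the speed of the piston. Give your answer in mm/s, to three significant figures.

ω = 324.3 rad/s
For an in-line slider-crank, x = r cosθ + √(L² − r² sin²θ), so v = −rω sinθ·[1 + r cosθ/√(L² − r² sin²θ)].
With r = 0.0145 m, L = 0.0498 m, θ = 115.7°: √(L² − r² sin²θ) = 0.048055 m.
v = −0.0145·324.3·0.90108·[1 + 0.0145·-0.43366/0.048055] = -3.6823 m/s.
|v| = 3.6823 m/s = 3682.3 mm/s.

3680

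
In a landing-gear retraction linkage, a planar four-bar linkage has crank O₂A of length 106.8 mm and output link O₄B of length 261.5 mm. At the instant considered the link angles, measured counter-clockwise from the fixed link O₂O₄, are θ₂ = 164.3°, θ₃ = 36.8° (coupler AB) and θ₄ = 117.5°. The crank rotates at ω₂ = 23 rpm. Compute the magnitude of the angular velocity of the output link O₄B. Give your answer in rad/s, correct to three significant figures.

ω₂ = 2.409 rad/s (from 23 rpm).
Differentiating the loop-closure r₂e^{iθ₂}+r₃e^{iθ₃}=r₁+r₄e^{iθ₄} gives r₂ω₂e^{iθ₂}+r₃ω₃e^{iθ₃}=r₄ω₄e^{iθ₄}.
Eliminating the other unknown: ω₄ = r₂ω₂ sin(θ₂−θ₃) / [r₄ sin(θ₄−θ₃)].
Numerator sine = +0.79335; denominator sine = +0.98686.
Result = 0.1068·2.409·(+0.79335) / (0.2615·(+0.98686)) = +0.7908 rad/s; magnitude 0.7908 rad/s.

0.791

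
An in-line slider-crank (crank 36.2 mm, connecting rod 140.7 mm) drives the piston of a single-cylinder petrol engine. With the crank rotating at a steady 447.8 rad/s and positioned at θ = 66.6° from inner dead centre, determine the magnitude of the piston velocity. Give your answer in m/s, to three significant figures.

ω = 447.8 rad/s
For an in-line slider-crank, x = r cosθ + √(L² − r² sin²θ), so v = −rω sinθ·[1 + r cosθ/√(L² − r² sin²θ)].
With r = 0.0362 m, L = 0.1407 m, θ = 66.6°: √(L² − r² sin²θ) = 0.13672 m.
v = −0.0362·447.8·0.91775·[1 + 0.0362·0.39715/0.13672] = -16.442 m/s.
|v| = 16.442 m/s.

16.4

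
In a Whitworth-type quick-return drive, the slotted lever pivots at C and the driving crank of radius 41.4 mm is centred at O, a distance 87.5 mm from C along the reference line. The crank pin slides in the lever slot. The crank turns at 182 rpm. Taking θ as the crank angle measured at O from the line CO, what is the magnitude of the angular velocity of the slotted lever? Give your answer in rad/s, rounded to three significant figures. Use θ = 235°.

ω = 19.06 rad/s (from 182 rpm).
Crank pin A relative to C: A = (d + r cosθ, r sinθ); lever angle φ = atan2(r sinθ, d + r cosθ).
Differentiating tanφ: φ̇ = rω(d cosθ + r)/(d² + r² + 2dr cosθ).
d² + r² + 2dr cosθ = |CA|² = 0.00521465 m²;  d cosθ + r = -0.0087879 m.
|ω_lever| = |0.0414·19.06·-0.0087879| / 0.00521465 = 1.3297 rad/s.

1.33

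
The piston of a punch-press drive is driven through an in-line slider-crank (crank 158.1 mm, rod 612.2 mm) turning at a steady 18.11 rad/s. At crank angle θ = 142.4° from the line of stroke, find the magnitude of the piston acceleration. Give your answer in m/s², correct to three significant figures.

ω = 18.11 rad/s
x(θ) = r cosθ + √(L² − r² sin²θ); with ω constant, a = ω²·d²x/dθ².
d²x/dθ² = −r cosθ − r²(cos2θ)/√u − r⁴ sin²2θ/(4u^{3/2}),  u = L² − r² sin²θ = 0.365484 m².
Substituting r = 0.1581 m, L = 0.6122 m, θ = 142.4°: d²x/dθ² = +0.11404 m.
a = ω²·d²x/dθ² = (18.11)²·(+0.11404) = +37.401 m/s²;  |a| = 37.401 m/s².

37.4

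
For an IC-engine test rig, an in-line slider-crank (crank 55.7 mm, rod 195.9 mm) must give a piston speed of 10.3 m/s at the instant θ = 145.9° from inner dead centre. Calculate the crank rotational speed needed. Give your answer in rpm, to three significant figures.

4140

For an in-line slider-crank, |v_piston| = rω|sinθ|·[1 + r cosθ/√(L² − r² sin²θ)].
With r = 0.0557 m, L = 0.1959 m, θ = 145.9°: the bracketed kinematic factor |dx/dθ| = 0.02378 m.
ω = v/|dx/dθ| = 10.3/0.02378 = 433.14 rad/s.
N = 60ω/(2π) = 4136.1 rpm.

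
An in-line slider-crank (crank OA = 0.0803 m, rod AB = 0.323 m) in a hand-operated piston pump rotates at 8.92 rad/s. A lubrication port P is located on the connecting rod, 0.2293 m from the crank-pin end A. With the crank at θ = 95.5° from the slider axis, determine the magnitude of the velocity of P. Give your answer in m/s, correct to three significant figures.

ω = 8.92 rad/s.  Crank-pin speed |V_A| = rω = 0.71628 m/s, perpendicular to OA.
Rod angle: sinφ = −(r/L) sinθ ⇒ φ = -14.327°; ω_rod = −rω cosθ/√(L²−r²sin²θ) = +0.21937 rad/s.
V_P = V_A + ω_rod × AP, with AP = 0.2293 m along the rod.
Components: V_Px = −rω sinθ − a·ω_rod·sinφ = -0.70053 m/s;  V_Py = rω cosθ + a·ω_rod·cosφ = -0.019915 m/s.
|V_P| = √(V_Px² + V_Py²) = 0.70081 m/s.

0.701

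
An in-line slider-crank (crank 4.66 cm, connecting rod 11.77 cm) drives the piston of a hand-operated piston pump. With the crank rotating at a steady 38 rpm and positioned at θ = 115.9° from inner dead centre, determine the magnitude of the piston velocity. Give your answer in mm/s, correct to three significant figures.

136

ω = 2π·38/60 = 3.979 rad/s
For an in-line slider-crank, x = r cosθ + √(L² − r² sin²θ), so v = −rω sinθ·[1 + r cosθ/√(L² − r² sin²θ)].
With r = 0.0466 m, L = 0.1177 m, θ = 115.9°: √(L² − r² sin²θ) = 0.10998 m.
v = −0.0466·3.979·0.89956·[1 + 0.0466·-0.43680/0.10998] = -0.13594 m/s.
|v| = 0.13594 m/s = 135.94 mm/s.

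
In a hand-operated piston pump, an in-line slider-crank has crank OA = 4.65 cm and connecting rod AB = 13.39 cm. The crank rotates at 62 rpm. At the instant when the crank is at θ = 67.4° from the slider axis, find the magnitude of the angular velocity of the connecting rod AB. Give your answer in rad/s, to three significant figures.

0.915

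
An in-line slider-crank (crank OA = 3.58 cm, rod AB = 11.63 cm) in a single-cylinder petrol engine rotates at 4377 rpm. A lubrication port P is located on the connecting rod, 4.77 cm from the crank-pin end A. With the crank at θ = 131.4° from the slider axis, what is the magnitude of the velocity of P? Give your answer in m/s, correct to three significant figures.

12.9

ω = 458.4 rad/s.  Crank-pin speed |V_A| = rω = 16.409 m/s, perpendicular to OA.
Rod angle: sinφ = −(r/L) sinθ ⇒ φ = -13.350°; ω_rod = −rω cosθ/√(L²−r²sin²θ) = +95.899 rad/s.
V_P = V_A + ω_rod × AP, with AP = 0.0477 m along the rod.
Components: V_Px = −rω sinθ − a·ω_rod·sinφ = -11.253 m/s;  V_Py = rω cosθ + a·ω_rod·cosφ = -6.4009 m/s.
|V_P| = √(V_Px² + V_Py²) = 12.946 m/s.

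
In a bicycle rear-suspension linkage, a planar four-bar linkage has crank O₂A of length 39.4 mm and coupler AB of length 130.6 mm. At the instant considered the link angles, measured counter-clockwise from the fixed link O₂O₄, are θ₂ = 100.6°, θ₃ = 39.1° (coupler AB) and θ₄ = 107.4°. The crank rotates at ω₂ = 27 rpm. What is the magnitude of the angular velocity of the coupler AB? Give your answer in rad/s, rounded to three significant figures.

0.109

ω₂ = 2.827 rad/s (from 27 rpm).
Differentiating the loop-closure r₂e^{iθ₂}+r₃e^{iθ₃}=r₁+r₄e^{iθ₄} gives r₂ω₂e^{iθ₂}+r₃ω₃e^{iθ₃}=r₄ω₄e^{iθ₄}.
Eliminating the other unknown: ω₃ = r₂ω₂ sin(θ₄−θ₂) / [r₃ sin(θ₃−θ₄)].
Numerator sine = +0.11840; denominator sine = -0.92913.
Result = 0.0394·2.827·(+0.11840) / (0.1306·(-0.92913)) = -0.1087 rad/s; magnitude 0.1087 rad/s.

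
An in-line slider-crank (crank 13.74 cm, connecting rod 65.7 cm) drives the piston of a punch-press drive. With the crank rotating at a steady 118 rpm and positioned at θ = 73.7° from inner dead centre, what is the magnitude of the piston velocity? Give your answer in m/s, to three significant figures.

ω = 2π·118/60 = 12.36 rad/s
For an in-line slider-crank, x = r cosθ + √(L² − r² sin²θ), so v = −rω sinθ·[1 + r cosθ/√(L² − r² sin²θ)].
With r = 0.1374 m, L = 0.657 m, θ = 73.7°: √(L² − r² sin²θ) = 0.64363 m.
v = −0.1374·12.36·0.95981·[1 + 0.1374·0.28067/0.64363] = -1.7272 m/s.
|v| = 1.7272 m/s.

1.73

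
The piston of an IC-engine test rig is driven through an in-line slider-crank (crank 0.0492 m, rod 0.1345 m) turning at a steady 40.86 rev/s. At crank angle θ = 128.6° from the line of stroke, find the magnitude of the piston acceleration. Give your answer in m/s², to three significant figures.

ω = 2π·40.9 = 256.7 rad/s
x(θ) = r cosθ + √(L² − r² sin²θ); with ω constant, a = ω²·d²x/dθ².
d²x/dθ² = −r cosθ − r²(cos2θ)/√u − r⁴ sin²2θ/(4u^{3/2}),  u = L² − r² sin²θ = 0.0166118 m².
Substituting r = 0.0492 m, L = 0.1345 m, θ = 128.6°: d²x/dθ² = +0.034205 m.
a = ω²·d²x/dθ² = (256.7)²·(+0.034205) = +2254.5 m/s²;  |a| = 2254.5 m/s².

2250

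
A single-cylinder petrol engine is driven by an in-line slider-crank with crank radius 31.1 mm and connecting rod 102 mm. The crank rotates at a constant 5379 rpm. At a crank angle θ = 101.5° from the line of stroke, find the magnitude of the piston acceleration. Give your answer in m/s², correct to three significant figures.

ω = 2π·5379/60 = 563.3 rad/s
x(θ) = r cosθ + √(L² − r² sin²θ); with ω constant, a = ω²·d²x/dθ².
d²x/dθ² = −r cosθ − r²(cos2θ)/√u − r⁴ sin²2θ/(4u^{3/2}),  u = L² − r² sin²θ = 0.00947523 m².
Substituting r = 0.0311 m, L = 0.102 m, θ = 101.5°: d²x/dθ² = +0.015308 m.
a = ω²·d²x/dθ² = (563.3)²·(+0.015308) = +4857.1 m/s²;  |a| = 4857.1 m/s².

4860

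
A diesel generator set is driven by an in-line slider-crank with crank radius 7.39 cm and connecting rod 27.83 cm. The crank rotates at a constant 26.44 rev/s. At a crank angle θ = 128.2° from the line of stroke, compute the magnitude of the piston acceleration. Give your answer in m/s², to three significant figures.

ω = 2π·26.4 = 166.1 rad/s
x(θ) = r cosθ + √(L² − r² sin²θ); with ω constant, a = ω²·d²x/dθ².
d²x/dθ² = −r cosθ − r²(cos2θ)/√u − r⁴ sin²2θ/(4u^{3/2}),  u = L² − r² sin²θ = 0.0740782 m².
Substituting r = 0.0739 m, L = 0.2783 m, θ = 128.2°: d²x/dθ² = +0.050069 m.
a = ω²·d²x/dθ² = (166.1)²·(+0.050069) = +1381.8 m/s²;  |a| = 1381.8 m/s².

1380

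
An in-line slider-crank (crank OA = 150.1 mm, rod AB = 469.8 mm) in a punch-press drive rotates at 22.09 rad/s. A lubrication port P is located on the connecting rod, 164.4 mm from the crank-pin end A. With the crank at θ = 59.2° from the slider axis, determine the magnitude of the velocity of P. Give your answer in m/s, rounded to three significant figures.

ω = 22.09 rad/s.  Crank-pin speed |V_A| = rω = 3.3157 m/s, perpendicular to OA.
Rod angle: sinφ = −(r/L) sinθ ⇒ φ = -15.928°; ω_rod = −rω cosθ/√(L²−r²sin²θ) = -3.7581 rad/s.
V_P = V_A + ω_rod × AP, with AP = 0.1644 m along the rod.
Components: V_Px = −rω sinθ − a·ω_rod·sinφ = -3.0176 m/s;  V_Py = rω cosθ + a·ω_rod·cosφ = +1.1037 m/s.
|V_P| = √(V_Px² + V_Py²) = 3.2131 m/s.

3.21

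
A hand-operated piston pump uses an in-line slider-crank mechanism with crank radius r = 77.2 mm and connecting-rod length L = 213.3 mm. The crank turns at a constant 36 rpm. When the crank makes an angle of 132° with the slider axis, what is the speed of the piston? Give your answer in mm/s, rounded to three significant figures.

ω = 2π·36/60 = 3.77 rad/s
For an in-line slider-crank, x = r cosθ + √(L² − r² sin²θ), so v = −rω sinθ·[1 + r cosθ/√(L² − r² sin²θ)].
With r = 0.0772 m, L = 0.2133 m, θ = 132°: √(L² − r² sin²θ) = 0.20544 m.
v = −0.0772·3.77·0.74314·[1 + 0.0772·-0.66913/0.20544] = -0.1619 m/s.
|v| = 0.1619 m/s = 161.9 mm/s.

162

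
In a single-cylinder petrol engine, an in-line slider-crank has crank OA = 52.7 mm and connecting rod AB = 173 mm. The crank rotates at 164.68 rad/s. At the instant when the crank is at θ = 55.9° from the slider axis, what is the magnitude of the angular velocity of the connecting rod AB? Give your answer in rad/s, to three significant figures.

ω = 164.7 rad/s
The rod makes angle φ with the slider axis where L sinφ = r sinθ; differentiating, L cosφ·φ̇ = r ω cosθ.
L cosφ = √(L² − r² sin²θ) = 0.16741 m.
|ω_rod| = r ω |cosθ| / √(L² − r² sin²θ) = 0.0527·164.7·0.56064/0.16741 = 29.065 rad/s.

29.1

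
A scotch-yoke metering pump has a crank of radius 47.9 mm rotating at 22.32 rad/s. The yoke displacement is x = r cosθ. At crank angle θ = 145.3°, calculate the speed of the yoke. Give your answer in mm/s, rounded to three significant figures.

ω = 22.32 rad/s
x = r cosθ ⇒ ẋ = −rω sinθ.
|v| = rω|sinθ| = 0.0479·22.32·|sin 145.3°| = 0.60863 m/s = 608.63 mm/s.

609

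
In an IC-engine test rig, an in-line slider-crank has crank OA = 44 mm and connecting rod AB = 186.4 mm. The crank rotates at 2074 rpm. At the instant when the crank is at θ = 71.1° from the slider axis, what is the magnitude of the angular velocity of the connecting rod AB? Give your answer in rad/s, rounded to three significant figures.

17.0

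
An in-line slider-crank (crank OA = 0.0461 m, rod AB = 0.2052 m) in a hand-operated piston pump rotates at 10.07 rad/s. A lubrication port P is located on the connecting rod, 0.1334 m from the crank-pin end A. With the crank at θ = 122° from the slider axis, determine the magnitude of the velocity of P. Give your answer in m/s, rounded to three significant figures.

ω = 10.07 rad/s.  Crank-pin speed |V_A| = rω = 0.46423 m/s, perpendicular to OA.
Rod angle: sinφ = −(r/L) sinθ ⇒ φ = -10.983°; ω_rod = −rω cosθ/√(L²−r²sin²θ) = +1.2212 rad/s.
V_P = V_A + ω_rod × AP, with AP = 0.1334 m along the rod.
Components: V_Px = −rω sinθ − a·ω_rod·sinφ = -0.36265 m/s;  V_Py = rω cosθ + a·ω_rod·cosφ = -0.086077 m/s.
|V_P| = √(V_Px² + V_Py²) = 0.37272 m/s.

0.373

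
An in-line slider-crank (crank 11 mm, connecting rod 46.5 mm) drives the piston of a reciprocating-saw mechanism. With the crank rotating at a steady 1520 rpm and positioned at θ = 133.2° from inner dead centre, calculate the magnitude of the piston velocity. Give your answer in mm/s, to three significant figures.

ω = 2π·1520/60 = 159.2 rad/s
For an in-line slider-crank, x = r cosθ + √(L² − r² sin²θ), so v = −rω sinθ·[1 + r cosθ/√(L² − r² sin²θ)].
With r = 0.011 m, L = 0.0465 m, θ = 133.2°: √(L² − r² sin²θ) = 0.045803 m.
v = −0.011·159.2·0.72897·[1 + 0.011·-0.68455/0.045803] = -1.0665 m/s.
|v| = 1.0665 m/s = 1066.5 mm/s.

1070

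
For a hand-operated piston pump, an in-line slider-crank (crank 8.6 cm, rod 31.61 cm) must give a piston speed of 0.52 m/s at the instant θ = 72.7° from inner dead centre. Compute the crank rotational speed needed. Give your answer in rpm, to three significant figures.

55.8

For an in-line slider-crank, |v_piston| = rω|sinθ|·[1 + r cosθ/√(L² − r² sin²θ)].
With r = 0.086 m, L = 0.3161 m, θ = 72.7°: the bracketed kinematic factor |dx/dθ| = 0.088989 m.
ω = v/|dx/dθ| = 0.52/0.088989 = 5.8434 rad/s.
N = 60ω/(2π) = 55.801 rpm.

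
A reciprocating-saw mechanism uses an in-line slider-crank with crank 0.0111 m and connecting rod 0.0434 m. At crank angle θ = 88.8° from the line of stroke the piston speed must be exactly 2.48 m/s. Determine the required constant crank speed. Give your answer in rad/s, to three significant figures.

For an in-line slider-crank, |v_piston| = rω|sinθ|·[1 + r cosθ/√(L² − r² sin²θ)].
With r = 0.0111 m, L = 0.0434 m, θ = 88.8°: the bracketed kinematic factor |dx/dθ| = 0.011159 m.
ω = v/|dx/dθ| = 2.48/0.011159 = 222.24 rad/s.

222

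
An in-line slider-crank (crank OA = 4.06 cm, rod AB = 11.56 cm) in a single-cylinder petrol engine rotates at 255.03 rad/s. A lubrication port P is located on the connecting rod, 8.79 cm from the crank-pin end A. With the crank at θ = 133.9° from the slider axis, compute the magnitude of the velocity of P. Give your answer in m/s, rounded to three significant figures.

ω = 255 rad/s.  Crank-pin speed |V_A| = rω = 10.354 m/s, perpendicular to OA.
Rod angle: sinφ = −(r/L) sinθ ⇒ φ = -14.659°; ω_rod = −rω cosθ/√(L²−r²sin²θ) = +64.197 rad/s.
V_P = V_A + ω_rod × AP, with AP = 0.0879 m along the rod.
Components: V_Px = −rω sinθ − a·ω_rod·sinφ = -6.0327 m/s;  V_Py = rω cosθ + a·ω_rod·cosφ = -1.7204 m/s.
|V_P| = √(V_Px² + V_Py²) = 6.2732 m/s.

6.27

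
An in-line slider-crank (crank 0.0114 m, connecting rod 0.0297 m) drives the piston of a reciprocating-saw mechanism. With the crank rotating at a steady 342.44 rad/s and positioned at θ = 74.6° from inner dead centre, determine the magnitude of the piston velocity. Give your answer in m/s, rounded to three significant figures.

4.18

ω = 342.4 rad/s
For an in-line slider-crank, x = r cosθ + √(L² − r² sin²θ), so v = −rω sinθ·[1 + r cosθ/√(L² − r² sin²θ)].
With r = 0.0114 m, L = 0.0297 m, θ = 74.6°: √(L² − r² sin²θ) = 0.027592 m.
v = −0.0114·342.4·0.96410·[1 + 0.0114·0.26556/0.027592] = -4.1766 m/s.
|v| = 4.1766 m/s.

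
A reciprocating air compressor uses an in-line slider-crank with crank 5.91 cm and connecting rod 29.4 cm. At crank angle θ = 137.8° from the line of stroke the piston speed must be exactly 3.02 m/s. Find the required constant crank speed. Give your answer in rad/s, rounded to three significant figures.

89.5

For an in-line slider-crank, |v_piston| = rω|sinθ|·[1 + r cosθ/√(L² − r² sin²θ)].
With r = 0.0591 m, L = 0.294 m, θ = 137.8°: the bracketed kinematic factor |dx/dθ| = 0.033732 m.
ω = v/|dx/dθ| = 3.02/0.033732 = 89.529 rad/s.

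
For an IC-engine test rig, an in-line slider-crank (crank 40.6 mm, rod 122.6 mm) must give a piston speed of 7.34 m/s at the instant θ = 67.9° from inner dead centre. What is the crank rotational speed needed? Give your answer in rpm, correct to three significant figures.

1650

For an in-line slider-crank, |v_piston| = rω|sinθ|·[1 + r cosθ/√(L² − r² sin²θ)].
With r = 0.0406 m, L = 0.1226 m, θ = 67.9°: the bracketed kinematic factor |dx/dθ| = 0.042541 m.
ω = v/|dx/dθ| = 7.34/0.042541 = 172.54 rad/s.
N = 60ω/(2π) = 1647.6 rpm.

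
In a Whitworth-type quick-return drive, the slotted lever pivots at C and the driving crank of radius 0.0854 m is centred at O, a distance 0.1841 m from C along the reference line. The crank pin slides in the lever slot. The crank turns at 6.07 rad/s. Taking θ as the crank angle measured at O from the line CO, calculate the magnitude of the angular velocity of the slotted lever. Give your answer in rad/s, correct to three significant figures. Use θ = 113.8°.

0.202

ω = 6.07 rad/s
Crank pin A relative to C: A = (d + r cosθ, r sinθ); lever angle φ = atan2(r sinθ, d + r cosθ).
Differentiating tanφ: φ̇ = rω(d cosθ + r)/(d² + r² + 2dr cosθ).
d² + r² + 2dr cosθ = |CA|² = 0.0284968 m²;  d cosθ + r = +0.011107 m.
|ω_lever| = |0.0854·6.07·+0.011107| / 0.0284968 = 0.20205 rad/s.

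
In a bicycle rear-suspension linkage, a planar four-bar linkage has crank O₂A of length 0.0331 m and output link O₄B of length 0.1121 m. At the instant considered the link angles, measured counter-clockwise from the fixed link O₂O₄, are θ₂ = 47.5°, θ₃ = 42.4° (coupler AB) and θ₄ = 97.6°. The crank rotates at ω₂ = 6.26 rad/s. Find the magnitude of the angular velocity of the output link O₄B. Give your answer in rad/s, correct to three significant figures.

0.200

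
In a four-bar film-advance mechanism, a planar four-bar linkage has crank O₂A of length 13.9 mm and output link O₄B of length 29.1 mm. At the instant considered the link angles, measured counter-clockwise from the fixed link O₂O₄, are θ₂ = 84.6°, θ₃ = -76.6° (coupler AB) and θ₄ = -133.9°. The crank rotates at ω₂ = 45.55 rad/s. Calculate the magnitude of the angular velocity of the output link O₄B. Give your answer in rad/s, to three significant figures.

8.33

ω₂ = 45.55 rad/s
Differentiating the loop-closure r₂e^{iθ₂}+r₃e^{iθ₃}=r₁+r₄e^{iθ₄} gives r₂ω₂e^{iθ₂}+r₃ω₃e^{iθ₃}=r₄ω₄e^{iθ₄}.
Eliminating the other unknown: ω₄ = r₂ω₂ sin(θ₂−θ₃) / [r₄ sin(θ₄−θ₃)].
Numerator sine = +0.32227; denominator sine = -0.84151.
Result = 0.0139·45.55·(+0.32227) / (0.0291·(-0.84151)) = -8.3323 rad/s; magnitude 8.3323 rad/s.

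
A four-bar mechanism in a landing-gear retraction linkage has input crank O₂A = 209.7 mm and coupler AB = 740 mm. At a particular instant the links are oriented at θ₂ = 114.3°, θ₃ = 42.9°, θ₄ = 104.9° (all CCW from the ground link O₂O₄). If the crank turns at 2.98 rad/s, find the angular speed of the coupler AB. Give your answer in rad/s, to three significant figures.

ω₂ = 2.98 rad/s
Differentiating the loop-closure r₂e^{iθ₂}+r₃e^{iθ₃}=r₁+r₄e^{iθ₄} gives r₂ω₂e^{iθ₂}+r₃ω₃e^{iθ₃}=r₄ω₄e^{iθ₄}.
Eliminating the other unknown: ω₃ = r₂ω₂ sin(θ₄−θ₂) / [r₃ sin(θ₃−θ₄)].
Numerator sine = -0.16333; denominator sine = -0.88295.
Result = 0.2097·2.98·(-0.16333) / (0.74·(-0.88295)) = +0.15621 rad/s; magnitude 0.15621 rad/s.

0.156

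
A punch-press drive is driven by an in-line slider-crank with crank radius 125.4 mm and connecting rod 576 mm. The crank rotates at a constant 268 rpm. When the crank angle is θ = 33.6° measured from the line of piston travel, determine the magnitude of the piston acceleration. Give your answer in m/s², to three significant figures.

ω = 2π·268/60 = 28.06 rad/s
x(θ) = r cosθ + √(L² − r² sin²θ); with ω constant, a = ω²·d²x/dθ².
d²x/dθ² = −r cosθ − r²(cos2θ)/√u − r⁴ sin²2θ/(4u^{3/2}),  u = L² − r² sin²θ = 0.32696 m².
Substituting r = 0.1254 m, L = 0.576 m, θ = 33.6°: d²x/dθ² = -0.11539 m.
a = ω²·d²x/dθ² = (28.06)²·(-0.11539) = -90.883 m/s²;  |a| = 90.883 m/s².

90.9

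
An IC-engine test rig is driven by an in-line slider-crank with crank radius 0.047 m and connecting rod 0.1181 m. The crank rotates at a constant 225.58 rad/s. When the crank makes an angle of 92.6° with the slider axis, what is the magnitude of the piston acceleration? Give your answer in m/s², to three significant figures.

ω = 225.6 rad/s
x(θ) = r cosθ + √(L² − r² sin²θ); with ω constant, a = ω²·d²x/dθ².
d²x/dθ² = −r cosθ − r²(cos2θ)/√u − r⁴ sin²2θ/(4u^{3/2}),  u = L² − r² sin²θ = 0.0117432 m².
Substituting r = 0.047 m, L = 0.1181 m, θ = 92.6°: d²x/dθ² = +0.022425 m.
a = ω²·d²x/dθ² = (225.6)²·(+0.022425) = +1141.1 m/s²;  |a| = 1141.1 m/s².

1140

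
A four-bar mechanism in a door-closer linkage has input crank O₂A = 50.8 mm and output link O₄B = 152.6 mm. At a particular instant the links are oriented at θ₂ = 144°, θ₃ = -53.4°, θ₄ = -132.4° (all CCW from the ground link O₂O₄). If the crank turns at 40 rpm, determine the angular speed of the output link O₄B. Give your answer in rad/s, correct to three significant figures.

0.425

ω₂ = 4.189 rad/s (from 40 rpm).
Differentiating the loop-closure r₂e^{iθ₂}+r₃e^{iθ₃}=r₁+r₄e^{iθ₄} gives r₂ω₂e^{iθ₂}+r₃ω₃e^{iθ₃}=r₄ω₄e^{iθ₄}.
Eliminating the other unknown: ω₄ = r₂ω₂ sin(θ₂−θ₃) / [r₄ sin(θ₄−θ₃)].
Numerator sine = -0.29904; denominator sine = -0.98163.
Result = 0.0508·4.189·(-0.29904) / (0.1526·(-0.98163)) = +0.4248 rad/s; magnitude 0.4248 rad/s.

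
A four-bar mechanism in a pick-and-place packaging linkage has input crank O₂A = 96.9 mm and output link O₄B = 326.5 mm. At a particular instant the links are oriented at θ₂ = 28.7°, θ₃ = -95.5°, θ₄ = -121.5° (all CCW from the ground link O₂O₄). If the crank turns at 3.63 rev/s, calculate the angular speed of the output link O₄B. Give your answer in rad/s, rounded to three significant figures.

ω₂ = 22.81 rad/s (from 3.63 rev/s).
Differentiating the loop-closure r₂e^{iθ₂}+r₃e^{iθ₃}=r₁+r₄e^{iθ₄} gives r₂ω₂e^{iθ₂}+r₃ω₃e^{iθ₃}=r₄ω₄e^{iθ₄}.
Eliminating the other unknown: ω₄ = r₂ω₂ sin(θ₂−θ₃) / [r₄ sin(θ₄−θ₃)].
Numerator sine = +0.82708; denominator sine = -0.43837.
Result = 0.0969·22.81·(+0.82708) / (0.3265·(-0.43837)) = -12.771 rad/s; magnitude 12.771 rad/s.

12.8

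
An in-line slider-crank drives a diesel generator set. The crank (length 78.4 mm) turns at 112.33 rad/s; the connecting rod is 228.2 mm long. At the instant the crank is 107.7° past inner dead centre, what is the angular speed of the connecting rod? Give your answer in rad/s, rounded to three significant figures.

12.4

ω = 112.3 rad/s
The rod makes angle φ with the slider axis where L sinφ = r sinθ; differentiating, L cosφ·φ̇ = r ω cosθ.
L cosφ = √(L² − r² sin²θ) = 0.21563 m.
|ω_rod| = r ω |cosθ| / √(L² − r² sin²θ) = 0.0784·112.3·0.30403/0.21563 = 12.417 rad/s.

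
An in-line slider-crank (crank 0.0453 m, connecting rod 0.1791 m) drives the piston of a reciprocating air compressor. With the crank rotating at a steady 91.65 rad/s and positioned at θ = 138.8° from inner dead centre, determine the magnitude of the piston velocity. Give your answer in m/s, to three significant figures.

ω = 91.65 rad/s
For an in-line slider-crank, x = r cosθ + √(L² − r² sin²θ), so v = −rω sinθ·[1 + r cosθ/√(L² − r² sin²θ)].
With r = 0.0453 m, L = 0.1791 m, θ = 138.8°: √(L² − r² sin²θ) = 0.1766 m.
v = −0.0453·91.65·0.65869·[1 + 0.0453·-0.75241/0.1766] = -2.2069 m/s.
|v| = 2.2069 m/s.

2.21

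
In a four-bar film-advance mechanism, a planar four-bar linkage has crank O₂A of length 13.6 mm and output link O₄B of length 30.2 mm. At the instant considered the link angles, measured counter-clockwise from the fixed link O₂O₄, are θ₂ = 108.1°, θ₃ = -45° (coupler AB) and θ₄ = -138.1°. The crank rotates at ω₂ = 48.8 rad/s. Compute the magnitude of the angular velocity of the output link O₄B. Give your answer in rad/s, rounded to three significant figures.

9.96

ω₂ = 48.8 rad/s
Differentiating the loop-closure r₂e^{iθ₂}+r₃e^{iθ₃}=r₁+r₄e^{iθ₄} gives r₂ω₂e^{iθ₂}+r₃ω₃e^{iθ₃}=r₄ω₄e^{iθ₄}.
Eliminating the other unknown: ω₄ = r₂ω₂ sin(θ₂−θ₃) / [r₄ sin(θ₄−θ₃)].
Numerator sine = +0.45243; denominator sine = -0.99854.
Result = 0.0136·48.8·(+0.45243) / (0.0302·(-0.99854)) = -9.9573 rad/s; magnitude 9.9573 rad/s.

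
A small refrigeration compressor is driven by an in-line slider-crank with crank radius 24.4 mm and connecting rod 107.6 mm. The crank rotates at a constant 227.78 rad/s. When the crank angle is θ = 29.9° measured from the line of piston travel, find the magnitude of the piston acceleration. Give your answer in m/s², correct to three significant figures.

ω = 227.8 rad/s
x(θ) = r cosθ + √(L² − r² sin²θ); with ω constant, a = ω²·d²x/dθ².
d²x/dθ² = −r cosθ − r²(cos2θ)/√u − r⁴ sin²2θ/(4u^{3/2}),  u = L² − r² sin²θ = 0.0114298 m².
Substituting r = 0.0244 m, L = 0.1076 m, θ = 29.9°: d²x/dθ² = -0.024008 m.
a = ω²·d²x/dθ² = (227.8)²·(-0.024008) = -1245.6 m/s²;  |a| = 1245.6 m/s².

1250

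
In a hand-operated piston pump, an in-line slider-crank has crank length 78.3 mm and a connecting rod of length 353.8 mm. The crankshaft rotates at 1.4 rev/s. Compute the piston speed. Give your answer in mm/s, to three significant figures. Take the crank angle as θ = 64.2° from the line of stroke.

ω = 2π·1.4 = 8.796 rad/s
For an in-line slider-crank, x = r cosθ + √(L² − r² sin²θ), so v = −rω sinθ·[1 + r cosθ/√(L² − r² sin²θ)].
With r = 0.0783 m, L = 0.3538 m, θ = 64.2°: √(L² − r² sin²θ) = 0.34671 m.
v = −0.0783·8.796·0.90032·[1 + 0.0783·0.43523/0.34671] = -0.68106 m/s.
|v| = 0.68106 m/s = 681.06 mm/s.

681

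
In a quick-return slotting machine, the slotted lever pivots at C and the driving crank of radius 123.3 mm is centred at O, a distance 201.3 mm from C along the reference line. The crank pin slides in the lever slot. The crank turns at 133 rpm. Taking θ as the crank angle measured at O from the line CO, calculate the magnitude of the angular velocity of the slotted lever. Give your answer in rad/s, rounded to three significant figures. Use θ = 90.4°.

ω = 13.93 rad/s (from 133 rpm).
Crank pin A relative to C: A = (d + r cosθ, r sinθ); lever angle φ = atan2(r sinθ, d + r cosθ).
Differentiating tanφ: φ̇ = rω(d cosθ + r)/(d² + r² + 2dr cosθ).
d² + r² + 2dr cosθ = |CA|² = 0.055378 m²;  d cosθ + r = +0.12189 m.
|ω_lever| = |0.1233·13.93·+0.12189| / 0.055378 = 3.78 rad/s.

3.78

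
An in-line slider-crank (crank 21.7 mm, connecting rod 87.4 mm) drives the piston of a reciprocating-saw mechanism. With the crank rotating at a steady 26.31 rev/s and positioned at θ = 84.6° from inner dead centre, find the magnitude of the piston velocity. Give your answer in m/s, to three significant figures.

3.66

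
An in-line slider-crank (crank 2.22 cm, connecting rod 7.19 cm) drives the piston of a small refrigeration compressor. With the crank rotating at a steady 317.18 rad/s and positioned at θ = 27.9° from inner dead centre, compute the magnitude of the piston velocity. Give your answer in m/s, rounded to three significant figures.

4.20

ω = 317.2 rad/s
For an in-line slider-crank, x = r cosθ + √(L² − r² sin²θ), so v = −rω sinθ·[1 + r cosθ/√(L² − r² sin²θ)].
With r = 0.0222 m, L = 0.0719 m, θ = 27.9°: √(L² − r² sin²θ) = 0.071146 m.
v = −0.0222·317.2·0.46793·[1 + 0.0222·0.88377/0.071146] = -4.2035 m/s.
|v| = 4.2035 m/s.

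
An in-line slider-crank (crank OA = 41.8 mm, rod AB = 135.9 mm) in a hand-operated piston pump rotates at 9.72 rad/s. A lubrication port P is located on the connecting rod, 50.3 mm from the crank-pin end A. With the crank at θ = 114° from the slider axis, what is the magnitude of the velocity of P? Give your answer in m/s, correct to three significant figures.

ω = 9.72 rad/s.  Crank-pin speed |V_A| = rω = 0.4063 m/s, perpendicular to OA.
Rod angle: sinφ = −(r/L) sinθ ⇒ φ = -16.319°; ω_rod = −rω cosθ/√(L²−r²sin²θ) = +1.2671 rad/s.
V_P = V_A + ω_rod × AP, with AP = 0.0503 m along the rod.
Components: V_Px = −rω sinθ − a·ω_rod·sinφ = -0.35326 m/s;  V_Py = rω cosθ + a·ω_rod·cosφ = -0.10409 m/s.
|V_P| = √(V_Px² + V_Py²) = 0.36828 m/s.

0.368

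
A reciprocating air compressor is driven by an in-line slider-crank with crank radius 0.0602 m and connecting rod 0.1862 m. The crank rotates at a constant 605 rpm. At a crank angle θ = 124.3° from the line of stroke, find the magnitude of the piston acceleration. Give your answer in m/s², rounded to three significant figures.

164

ω = 2π·605/60 = 63.36 rad/s
x(θ) = r cosθ + √(L² − r² sin²θ); with ω constant, a = ω²·d²x/dθ².
d²x/dθ² = −r cosθ − r²(cos2θ)/√u − r⁴ sin²2θ/(4u^{3/2}),  u = L² − r² sin²θ = 0.0321973 m².
Substituting r = 0.0602 m, L = 0.1862 m, θ = 124.3°: d²x/dθ² = +0.040801 m.
a = ω²·d²x/dθ² = (63.36)²·(+0.040801) = +163.77 m/s²;  |a| = 163.77 m/s².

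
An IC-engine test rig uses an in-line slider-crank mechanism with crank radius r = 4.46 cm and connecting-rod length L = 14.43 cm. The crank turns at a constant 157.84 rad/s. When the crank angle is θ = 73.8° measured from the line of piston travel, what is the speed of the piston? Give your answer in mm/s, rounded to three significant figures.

ω = 157.8 rad/s
For an in-line slider-crank, x = r cosθ + √(L² − r² sin²θ), so v = −rω sinθ·[1 + r cosθ/√(L² − r² sin²θ)].
With r = 0.0446 m, L = 0.1443 m, θ = 73.8°: √(L² − r² sin²θ) = 0.1378 m.
v = −0.0446·157.8·0.96029·[1 + 0.0446·0.27899/0.1378] = -7.3706 m/s.
|v| = 7.3706 m/s = 7370.6 mm/s.

7370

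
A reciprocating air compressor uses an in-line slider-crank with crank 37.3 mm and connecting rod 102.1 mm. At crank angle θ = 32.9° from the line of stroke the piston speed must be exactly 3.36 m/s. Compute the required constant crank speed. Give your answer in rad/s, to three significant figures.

126

For an in-line slider-crank, |v_piston| = rω|sinθ|·[1 + r cosθ/√(L² − r² sin²θ)].
With r = 0.0373 m, L = 0.1021 m, θ = 32.9°: the bracketed kinematic factor |dx/dθ| = 0.026601 m.
ω = v/|dx/dθ| = 3.36/0.026601 = 126.31 rad/s.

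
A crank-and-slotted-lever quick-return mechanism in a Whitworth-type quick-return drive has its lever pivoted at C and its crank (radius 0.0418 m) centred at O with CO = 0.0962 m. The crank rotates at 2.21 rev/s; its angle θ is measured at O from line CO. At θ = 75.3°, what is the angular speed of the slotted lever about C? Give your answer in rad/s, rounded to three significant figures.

ω = 13.89 rad/s (from 2.21 rev/s).
Crank pin A relative to C: A = (d + r cosθ, r sinθ); lever angle φ = atan2(r sinθ, d + r cosθ).
Differentiating tanφ: φ̇ = rω(d cosθ + r)/(d² + r² + 2dr cosθ).
d² + r² + 2dr cosθ = |CA|² = 0.0130425 m²;  d cosθ + r = +0.066212 m.
|ω_lever| = |0.0418·13.89·+0.066212| / 0.0130425 = 2.9466 rad/s.

2.95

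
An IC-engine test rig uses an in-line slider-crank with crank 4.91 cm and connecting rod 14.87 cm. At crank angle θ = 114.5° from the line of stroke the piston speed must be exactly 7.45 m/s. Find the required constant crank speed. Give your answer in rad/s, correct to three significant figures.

195

For an in-line slider-crank, |v_piston| = rω|sinθ|·[1 + r cosθ/√(L² − r² sin²θ)].
With r = 0.0491 m, L = 0.1487 m, θ = 114.5°: the bracketed kinematic factor |dx/dθ| = 0.038265 m.
ω = v/|dx/dθ| = 7.45/0.038265 = 194.7 rad/s.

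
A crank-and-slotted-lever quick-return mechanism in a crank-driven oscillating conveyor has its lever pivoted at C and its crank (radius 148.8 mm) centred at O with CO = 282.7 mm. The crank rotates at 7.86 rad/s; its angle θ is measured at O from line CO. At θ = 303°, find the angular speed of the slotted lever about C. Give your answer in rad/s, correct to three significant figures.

2.39

ω = 7.86 rad/s
Crank pin A relative to C: A = (d + r cosθ, r sinθ); lever angle φ = atan2(r sinθ, d + r cosθ).
Differentiating tanφ: φ̇ = rω(d cosθ + r)/(d² + r² + 2dr cosθ).
d² + r² + 2dr cosθ = |CA|² = 0.147882 m²;  d cosθ + r = +0.30277 m.
|ω_lever| = |0.1488·7.86·+0.30277| / 0.147882 = 2.3945 rad/s.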